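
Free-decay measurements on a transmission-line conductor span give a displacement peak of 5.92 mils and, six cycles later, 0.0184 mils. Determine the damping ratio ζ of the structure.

0.151

Logarithmic decrement δ = (1/n)·ln(x₀/x_n) = (1/6)·ln(5.92/0.0184) = (1/6)·ln(321.7) = 0.9623.
ζ = δ/√(4π² + δ²) = 0.9623/√(39.48 + 0.926) = 0.9623/6.356 = 0.1514.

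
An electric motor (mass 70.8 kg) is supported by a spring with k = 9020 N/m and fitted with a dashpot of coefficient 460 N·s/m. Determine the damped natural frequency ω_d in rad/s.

10.8 rad/s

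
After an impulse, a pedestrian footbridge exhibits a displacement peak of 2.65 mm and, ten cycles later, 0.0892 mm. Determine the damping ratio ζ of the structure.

0.0539

Logarithmic decrement δ = (1/n)·ln(x₀/x_n) = (1/10)·ln(2.65/0.0892) = (1/10)·ln(29.71) = 0.3391.
ζ = δ/√(4π² + δ²) = 0.3391/√(39.48 + 0.115) = 0.3391/6.292 = 0.05390.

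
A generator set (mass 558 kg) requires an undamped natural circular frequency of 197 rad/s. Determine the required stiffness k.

k = m·ω_n² = 558 × 197.0² = 558 × 38810 = 21660000 N/m.

21700000 N/m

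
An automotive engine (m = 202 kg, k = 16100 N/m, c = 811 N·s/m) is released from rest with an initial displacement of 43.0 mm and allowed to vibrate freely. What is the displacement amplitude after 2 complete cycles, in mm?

2.37 mm

ζ = c/(2√(km)) = 811/(2√(16100 × 202)) = 811/3607 = 0.2249.
Logarithmic decrement δ = 2πζ/√(1 − ζ²) = 2π × 0.2249/√(1 − 0.0506) = 1.450.
After n cycles, x_n/x₀ = e^(−nδ), so x_2 = 43.0 × e^(−2 × 1.450) = 43.0 × 0.05503 = 2.366 mm.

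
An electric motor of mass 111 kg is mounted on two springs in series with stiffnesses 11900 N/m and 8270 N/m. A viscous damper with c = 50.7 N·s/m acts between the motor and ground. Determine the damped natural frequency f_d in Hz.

Series springs: 1/k_eq = 1/11900 + 1/8270 = 0.0002050, so k_eq = 4879 N/m.
ω_n = √(k_eq/m) = √(4879/111) = 6.630 rad/s.
Critical damping c_c = 2√(k_eq·m) = 2√(4879 × 111) = 1472 N·s/m, so ζ = c/c_c = 50.7/1472 = 0.03445.
ω_d = ω_n√(1 − ζ²) = 6.630 × √(1 − 0.00119) = 6.626 rad/s.
f_d = ω_d/(2π) = 1.055 Hz.

1.05 Hz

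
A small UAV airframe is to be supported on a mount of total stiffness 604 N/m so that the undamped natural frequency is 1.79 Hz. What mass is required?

4.77 kg

ω_n = 2πf_n = 2π × 1.79 = 11.25 rad/s.
m = k/ω_n² = 604/11.25² = 604/126.5 = 4.775 kg.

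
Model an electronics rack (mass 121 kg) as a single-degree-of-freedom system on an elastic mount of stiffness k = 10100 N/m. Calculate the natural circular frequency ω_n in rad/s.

9.14 rad/s

ω_n = √(k/m) = √(10100/121) = √83.47 = 9.136 rad/s.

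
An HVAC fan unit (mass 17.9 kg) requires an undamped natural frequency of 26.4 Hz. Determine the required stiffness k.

493000 N/m

ω_n = 2πf_n = 2π × 26.4 = 165.9 rad/s.
k = m·ω_n² = 17.9 × 165.9² = 17.9 × 27510 = 492500 N/m.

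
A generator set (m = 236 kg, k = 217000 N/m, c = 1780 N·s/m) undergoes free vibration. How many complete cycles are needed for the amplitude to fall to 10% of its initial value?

ζ = c/(2√(km)) = 1780/(2√(217000 × 236)) = 1780/14310 = 0.1244.
Logarithmic decrement δ = 2πζ/√(1 − ζ²) = 2π × 0.1244/√(1 − 0.0155) = 0.7875.
x_n/x₀ = e^(−nδ) ≤ 0.1; take ln: n ≥ ln(1/0.1)/δ = 2.303/0.7875 = 2.924.
So 3 complete cycles are required.

3 cycles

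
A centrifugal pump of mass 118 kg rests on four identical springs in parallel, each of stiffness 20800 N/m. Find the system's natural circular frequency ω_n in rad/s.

26.6 rad/s

Parallel springs add: k_eq = 4 × 20800 = 83200 N/m.
ω_n = √(k_eq/m) = √(83200/118) = √705.1 = 26.55 rad/s.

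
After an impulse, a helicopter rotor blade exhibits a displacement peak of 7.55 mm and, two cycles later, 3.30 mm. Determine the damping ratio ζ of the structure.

0.0657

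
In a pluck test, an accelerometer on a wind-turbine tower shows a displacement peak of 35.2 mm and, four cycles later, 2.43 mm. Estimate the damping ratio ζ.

Logarithmic decrement δ = (1/n)·ln(x₀/x_n) = (1/4)·ln(35.2/2.43) = (1/4)·ln(14.49) = 0.6683.
ζ = δ/√(4π² + δ²) = 0.6683/√(39.48 + 0.447) = 0.6683/6.319 = 0.1058.

0.106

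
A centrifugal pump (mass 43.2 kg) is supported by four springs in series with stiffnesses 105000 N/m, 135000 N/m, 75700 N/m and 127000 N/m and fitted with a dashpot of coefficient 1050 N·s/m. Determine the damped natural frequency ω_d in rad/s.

Series springs: 1/k_eq = 1/105000 + 1/135000 + 1/75700 + 1/127000 = 3.802×10^-5, so k_eq = 26310 N/m.
ω_n = √(k_eq/m) = √(26310/43.2) = 24.68 rad/s.
Critical damping c_c = 2√(k_eq·m) = 2√(26310 × 43.2) = 2132 N·s/m, so ζ = c/c_c = 1050/2132 = 0.4925.
ω_d = ω_n√(1 − ζ²) = 24.68 × √(1 − 0.243) = 21.48 rad/s.

21.5 rad/s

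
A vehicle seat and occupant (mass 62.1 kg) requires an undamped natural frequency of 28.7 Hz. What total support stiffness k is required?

2020000 N/m

ω_n = 2πf_n = 2π × 28.7 = 180.3 rad/s.
k = m·ω_n² = 62.1 × 180.3² = 62.1 × 32520 = 2019000 N/m.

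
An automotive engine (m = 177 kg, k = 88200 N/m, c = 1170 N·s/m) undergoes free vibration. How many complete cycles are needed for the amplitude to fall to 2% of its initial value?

5 cycles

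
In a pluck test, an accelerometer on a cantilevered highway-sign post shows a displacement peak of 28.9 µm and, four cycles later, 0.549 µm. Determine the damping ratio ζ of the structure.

0.156

Logarithmic decrement δ = (1/n)·ln(x₀/x_n) = (1/4)·ln(28.9/0.549) = (1/4)·ln(52.64) = 0.9909.
ζ = δ/√(4π² + δ²) = 0.9909/√(39.48 + 0.982) = 0.9909/6.361 = 0.1558.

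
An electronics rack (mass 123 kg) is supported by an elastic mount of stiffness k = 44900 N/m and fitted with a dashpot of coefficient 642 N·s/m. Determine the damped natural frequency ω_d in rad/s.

ω_n = √(k/m) = √(44900/123) = 19.11 rad/s.
Critical damping c_c = 2√(k·m) = 2√(44900 × 123) = 4700 N·s/m, so ζ = c/c_c = 642/4700 = 0.1366.
ω_d = ω_n√(1 − ζ²) = 19.11 × √(1 − 0.0187) = 18.93 rad/s.

18.9 rad/s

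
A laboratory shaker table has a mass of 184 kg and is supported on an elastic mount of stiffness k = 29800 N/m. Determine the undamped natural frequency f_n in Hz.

ω_n = √(k/m) = √(29800/184) = √162.0 = 12.73 rad/s.
f_n = ω_n/(2π) = 12.73/6.283 = 2.025 Hz.

2.03 Hz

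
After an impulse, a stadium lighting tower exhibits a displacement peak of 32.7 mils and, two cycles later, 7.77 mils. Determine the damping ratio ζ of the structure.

0.114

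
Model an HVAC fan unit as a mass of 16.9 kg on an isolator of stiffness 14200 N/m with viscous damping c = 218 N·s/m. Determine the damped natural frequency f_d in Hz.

ω_n = √(k/m) = √(14200/16.9) = 28.99 rad/s.
Critical damping c_c = 2√(k·m) = 2√(14200 × 16.9) = 979.8 N·s/m, so ζ = c/c_c = 218/979.8 = 0.2225.
ω_d = ω_n√(1 − ζ²) = 28.99 × √(1 − 0.0495) = 28.26 rad/s.
f_d = ω_d/(2π) = 4.498 Hz.

4.50 Hz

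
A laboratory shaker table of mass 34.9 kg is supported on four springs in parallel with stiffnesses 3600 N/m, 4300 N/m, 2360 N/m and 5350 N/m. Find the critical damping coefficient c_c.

1480 N·s/m

Parallel springs add: k_eq = 3600 + 4300 + 2360 + 5350 = 15610 N/m.
c_c = 2√(k_eq·m) = 2√(15610 × 34.9) = 2 × 738.1 = 1476 N·s/m.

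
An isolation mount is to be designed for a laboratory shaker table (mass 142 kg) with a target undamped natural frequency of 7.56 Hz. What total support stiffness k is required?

ω_n = 2πf_n = 2π × 7.56 = 47.50 rad/s.
k = m·ω_n² = 142 × 47.50² = 142 × 2256 = 320400 N/m.

320000 N/m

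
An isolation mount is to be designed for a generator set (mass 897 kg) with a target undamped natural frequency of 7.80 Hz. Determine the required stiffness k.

ω_n = 2πf_n = 2π × 7.80 = 49.01 rad/s.
k = m·ω_n² = 897 × 49.01² = 897 × 2402 = 2154000 N/m.

2150000 N/m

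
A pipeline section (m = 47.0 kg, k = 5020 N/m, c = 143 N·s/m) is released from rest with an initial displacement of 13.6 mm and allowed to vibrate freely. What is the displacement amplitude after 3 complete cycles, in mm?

0.823 mm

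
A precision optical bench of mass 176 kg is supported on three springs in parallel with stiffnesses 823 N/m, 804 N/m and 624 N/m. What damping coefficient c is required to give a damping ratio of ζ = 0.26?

Parallel springs add: k_eq = 823 + 804 + 624 = 2251 N/m.
c_c = 2√(k_eq·m) = 2√(2251 × 176) = 1259 N·s/m.
c = ζ·c_c = 0.26 × 1259 = 327.3 N·s/m.

327 N·s/m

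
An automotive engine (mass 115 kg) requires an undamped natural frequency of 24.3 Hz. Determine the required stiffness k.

ω_n = 2πf_n = 2π × 24.3 = 152.7 rad/s.
k = m·ω_n² = 115 × 152.7² = 115 × 23310 = 2681000 N/m.

2680000 N/m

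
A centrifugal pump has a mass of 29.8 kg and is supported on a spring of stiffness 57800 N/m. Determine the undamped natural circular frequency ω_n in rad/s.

44.0 rad/s

ω_n = √(k/m) = √(57800/29.8) = √1940 = 44.04 rad/s.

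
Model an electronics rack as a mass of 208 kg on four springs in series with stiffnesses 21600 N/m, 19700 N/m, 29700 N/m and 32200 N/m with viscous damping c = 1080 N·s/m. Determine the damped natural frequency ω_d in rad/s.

4.79 rad/s

Series springs: 1/k_eq = 1/21600 + 1/19700 + 1/29700 + 1/32200 = 0.0001618, so k_eq = 6181 N/m.
ω_n = √(k_eq/m) = √(6181/208) = 5.451 rad/s.
Critical damping c_c = 2√(k_eq·m) = 2√(6181 × 208) = 2268 N·s/m, so ζ = c/c_c = 1080/2268 = 0.4762.
ω_d = ω_n√(1 − ζ²) = 5.451 × √(1 − 0.227) = 4.793 rad/s.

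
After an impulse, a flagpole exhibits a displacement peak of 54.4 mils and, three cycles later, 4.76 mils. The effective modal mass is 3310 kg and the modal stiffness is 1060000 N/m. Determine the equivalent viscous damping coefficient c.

15200 N·s/m

Logarithmic decrement δ = (1/n)·ln(x₀/x_n) = (1/3)·ln(54.4/4.76) = (1/3)·ln(11.43) = 0.8120.
ζ = δ/√(4π² + δ²) = 0.8120/√(39.48 + 0.659) = 0.8120/6.335 = 0.1282.
c = ζ · 2√(km) = 0.1282 × 2√(1060000 × 3310) = 0.1282 × 118500 = 15180 N·s/m.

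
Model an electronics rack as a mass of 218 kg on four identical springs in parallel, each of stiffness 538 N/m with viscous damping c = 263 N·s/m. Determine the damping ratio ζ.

0.192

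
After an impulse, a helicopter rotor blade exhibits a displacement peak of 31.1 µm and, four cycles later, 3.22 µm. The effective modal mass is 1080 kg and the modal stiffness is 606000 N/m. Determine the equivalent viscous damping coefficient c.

4600 N·s/m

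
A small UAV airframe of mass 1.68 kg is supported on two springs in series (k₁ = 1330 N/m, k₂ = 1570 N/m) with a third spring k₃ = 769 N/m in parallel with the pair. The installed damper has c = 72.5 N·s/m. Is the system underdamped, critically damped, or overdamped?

underdamped

Series pair: k_s = k₁k₂/(k₁+k₂) = (1330)(1570)/(1330 + 1570) = 720.0 N/m. In parallel with k₃: k_eq = 720.0 + 769 = 1489 N/m.
c_c = 2√(k_eq·m) = 100.0 N·s/m; ζ = c/c_c = 72.5/100.0 = 0.725.
Since ζ < 1 the system is underdamped.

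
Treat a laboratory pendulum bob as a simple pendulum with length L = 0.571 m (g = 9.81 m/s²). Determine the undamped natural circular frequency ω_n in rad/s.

4.14 rad/s

For a simple pendulum ω_n = √(g/L) = √(9.81/0.571) = √17.18 = 4.145 rad/s.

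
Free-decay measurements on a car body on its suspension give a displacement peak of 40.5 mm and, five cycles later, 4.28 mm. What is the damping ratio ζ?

0.0714

Logarithmic decrement δ = (1/n)·ln(x₀/x_n) = (1/5)·ln(40.5/4.28) = (1/5)·ln(9.463) = 0.4495.
ζ = δ/√(4π² + δ²) = 0.4495/√(39.48 + 0.202) = 0.4495/6.299 = 0.07135.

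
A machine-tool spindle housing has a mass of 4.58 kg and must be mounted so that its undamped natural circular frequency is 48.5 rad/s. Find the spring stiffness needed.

k = m·ω_n² = 4.58 × 48.50² = 4.58 × 2352 = 10770 N/m.

10800 N/m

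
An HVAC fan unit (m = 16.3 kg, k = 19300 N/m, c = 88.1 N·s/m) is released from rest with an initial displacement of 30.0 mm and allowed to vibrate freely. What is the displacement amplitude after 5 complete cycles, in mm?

2.53 mm

ζ = c/(2√(km)) = 88.1/(2√(19300 × 16.3)) = 88.1/1122 = 0.07854.
Logarithmic decrement δ = 2πζ/√(1 − ζ²) = 2π × 0.07854/√(1 − 0.00617) = 0.4950.
After n cycles, x_n/x₀ = e^(−nδ), so x_5 = 30.0 × e^(−5 × 0.4950) = 30.0 × 0.08417 = 2.525 mm.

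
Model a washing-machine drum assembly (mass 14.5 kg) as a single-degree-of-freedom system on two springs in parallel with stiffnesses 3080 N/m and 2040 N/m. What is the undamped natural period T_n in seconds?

0.334 s

Parallel springs add: k_eq = 3080 + 2040 = 5120 N/m.
ω_n = √(k_eq/m) = √(5120/14.5) = √353.1 = 18.79 rad/s.
T_n = 2π/ω_n = 6.283/18.79 = 0.3344 s.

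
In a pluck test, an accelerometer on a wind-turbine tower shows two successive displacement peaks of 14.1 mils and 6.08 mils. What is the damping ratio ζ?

0.133

Logarithmic decrement δ = (1/n)·ln(x₀/x_n) = (1/1)·ln(14.1/6.08) = (1/1)·ln(2.319) = 0.8412.
ζ = δ/√(4π² + δ²) = 0.8412/√(39.48 + 0.708) = 0.8412/6.339 = 0.1327.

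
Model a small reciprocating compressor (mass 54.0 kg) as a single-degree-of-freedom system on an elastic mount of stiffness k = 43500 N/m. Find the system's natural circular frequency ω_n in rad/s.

28.4 rad/s

ω_n = √(k/m) = √(43500/54.0) = √805.6 = 28.38 rad/s.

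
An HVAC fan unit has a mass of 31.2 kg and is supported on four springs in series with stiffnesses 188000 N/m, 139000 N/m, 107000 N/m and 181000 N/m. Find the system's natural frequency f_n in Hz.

5.44 Hz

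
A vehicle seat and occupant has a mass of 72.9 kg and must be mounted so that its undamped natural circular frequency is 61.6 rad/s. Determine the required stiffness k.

k = m·ω_n² = 72.9 × 61.60² = 72.9 × 3795 = 276600 N/m.

277000 N/m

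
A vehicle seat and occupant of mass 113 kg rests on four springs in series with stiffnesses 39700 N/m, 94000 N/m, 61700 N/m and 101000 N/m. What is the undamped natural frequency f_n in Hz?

1.90 Hz

Series springs: 1/k_eq = 1/39700 + 1/94000 + 1/61700 + 1/101000 = 6.194×10^-5, so k_eq = 16150 N/m.
ω_n = √(k_eq/m) = √(16150/113) = √142.9 = 11.95 rad/s.
f_n = ω_n/(2π) = 11.95/6.283 = 1.902 Hz.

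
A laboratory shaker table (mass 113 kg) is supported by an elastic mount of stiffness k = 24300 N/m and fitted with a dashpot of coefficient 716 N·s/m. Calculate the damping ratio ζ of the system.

ω_n = √(k/m) = √(24300/113) = 14.66 rad/s.
Critical damping c_c = 2√(k·m) = 2√(24300 × 113) = 3314 N·s/m, so ζ = c/c_c = 716/3314 = 0.2160.

0.216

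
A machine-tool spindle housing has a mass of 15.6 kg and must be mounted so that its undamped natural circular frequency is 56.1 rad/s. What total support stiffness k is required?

49100 N/m

k = m·ω_n² = 15.6 × 56.10² = 15.6 × 3147 = 49100 N/m.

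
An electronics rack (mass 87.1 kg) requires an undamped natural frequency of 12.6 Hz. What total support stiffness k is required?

546000 N/m

ω_n = 2πf_n = 2π × 12.6 = 79.17 rad/s.
k = m·ω_n² = 87.1 × 79.17² = 87.1 × 6268 = 545900 N/m.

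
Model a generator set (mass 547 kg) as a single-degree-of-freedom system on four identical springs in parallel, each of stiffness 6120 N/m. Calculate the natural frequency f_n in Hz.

1.06 Hz

Parallel springs add: k_eq = 4 × 6120 = 24480 N/m.
ω_n = √(k_eq/m) = √(24480/547) = √44.75 = 6.690 rad/s.
f_n = ω_n/(2π) = 6.690/6.283 = 1.065 Hz.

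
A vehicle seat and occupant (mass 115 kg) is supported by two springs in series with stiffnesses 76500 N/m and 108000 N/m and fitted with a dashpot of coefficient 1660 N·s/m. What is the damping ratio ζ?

Series springs: 1/k_eq = 1/76500 + 1/108000 = 2.233×10^-5, so k_eq = 44780 N/m.
ω_n = √(k_eq/m) = √(44780/115) = 19.73 rad/s.
Critical damping c_c = 2√(k_eq·m) = 2√(44780 × 115) = 4539 N·s/m, so ζ = c/c_c = 1660/4539 = 0.3658.

0.366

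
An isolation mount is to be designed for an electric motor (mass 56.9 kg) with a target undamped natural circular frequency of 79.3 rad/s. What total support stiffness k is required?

358000 N/m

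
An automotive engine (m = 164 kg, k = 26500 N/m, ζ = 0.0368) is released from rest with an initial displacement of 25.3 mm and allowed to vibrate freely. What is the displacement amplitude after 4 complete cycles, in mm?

10.0 mm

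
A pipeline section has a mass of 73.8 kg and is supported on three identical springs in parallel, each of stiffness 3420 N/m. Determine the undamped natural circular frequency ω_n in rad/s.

Parallel springs add: k_eq = 3 × 3420 = 10260 N/m.
ω_n = √(k_eq/m) = √(10260/73.8) = √139.0 = 11.79 rad/s.

11.8 rad/s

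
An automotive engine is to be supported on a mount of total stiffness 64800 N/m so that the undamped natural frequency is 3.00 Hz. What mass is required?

ω_n = 2πf_n = 2π × 3.00 = 18.85 rad/s.
m = k/ω_n² = 64800/18.85² = 64800/355.3 = 182.4 kg.

182 kg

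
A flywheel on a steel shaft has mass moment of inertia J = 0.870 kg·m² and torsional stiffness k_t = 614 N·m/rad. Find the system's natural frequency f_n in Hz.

ω_n = √(k_t/J) = √(614/0.870) = √705.7 = 26.57 rad/s.
f_n = ω_n/(2π) = 26.57/6.283 = 4.228 Hz.

4.23 Hz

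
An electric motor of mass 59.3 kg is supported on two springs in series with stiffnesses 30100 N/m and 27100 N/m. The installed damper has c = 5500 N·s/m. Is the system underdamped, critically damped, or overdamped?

Series springs: 1/k_eq = 1/30100 + 1/27100 = 7.012×10^-5, so k_eq = 14260 N/m.
c_c = 2√(k_eq·m) = 1839 N·s/m; ζ = c/c_c = 5500/1839 = 2.99.
Since ζ > 1 the system is overdamped.

overdamped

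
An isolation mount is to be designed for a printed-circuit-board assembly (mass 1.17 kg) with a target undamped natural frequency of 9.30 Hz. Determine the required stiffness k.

3990 N/m

ω_n = 2πf_n = 2π × 9.30 = 58.43 rad/s.
k = m·ω_n² = 1.17 × 58.43² = 1.17 × 3414 = 3995 N/m.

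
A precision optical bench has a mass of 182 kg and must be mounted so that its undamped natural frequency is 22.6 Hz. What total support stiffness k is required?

3670000 N/m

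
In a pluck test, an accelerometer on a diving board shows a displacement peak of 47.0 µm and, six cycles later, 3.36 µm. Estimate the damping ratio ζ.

0.0698

Logarithmic decrement δ = (1/n)·ln(x₀/x_n) = (1/6)·ln(47.0/3.36) = (1/6)·ln(13.99) = 0.4397.
ζ = δ/√(4π² + δ²) = 0.4397/√(39.48 + 0.193) = 0.4397/6.299 = 0.06981.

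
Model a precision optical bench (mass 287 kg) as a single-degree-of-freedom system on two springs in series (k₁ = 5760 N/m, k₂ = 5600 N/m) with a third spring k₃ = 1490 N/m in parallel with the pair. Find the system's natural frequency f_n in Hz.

Series pair: k_s = k₁k₂/(k₁+k₂) = (5760)(5600)/(5760 + 5600) = 2839 N/m. In parallel with k₃: k_eq = 2839 + 1490 = 4329 N/m.
ω_n = √(k_eq/m) = √(4329/287) = √15.09 = 3.884 rad/s.
f_n = ω_n/(2π) = 3.884/6.283 = 0.6182 Hz.

0.618 Hz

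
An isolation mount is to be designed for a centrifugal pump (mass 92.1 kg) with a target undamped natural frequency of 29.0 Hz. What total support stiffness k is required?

3060000 N/m

ω_n = 2πf_n = 2π × 29.0 = 182.2 rad/s.
k = m·ω_n² = 92.1 × 182.2² = 92.1 × 33200 = 3058000 N/m.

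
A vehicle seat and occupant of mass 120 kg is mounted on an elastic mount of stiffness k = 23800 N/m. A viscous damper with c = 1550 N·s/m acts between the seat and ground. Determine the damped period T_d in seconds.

ω_n = √(k/m) = √(23800/120) = 14.08 rad/s.
Critical damping c_c = 2√(k·m) = 2√(23800 × 120) = 3380 N·s/m, so ζ = c/c_c = 1550/3380 = 0.4586.
ω_d = ω_n√(1 − ζ²) = 14.08 × √(1 − 0.210) = 12.51 rad/s.
T_d = 2π/ω_d = 0.5021 s.

0.502 s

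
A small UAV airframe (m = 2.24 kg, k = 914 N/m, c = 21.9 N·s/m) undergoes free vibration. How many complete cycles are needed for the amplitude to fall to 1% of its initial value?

ζ = c/(2√(km)) = 21.9/(2√(914 × 2.24)) = 21.9/90.50 = 0.2420.
Logarithmic decrement δ = 2πζ/√(1 − ζ²) = 2π × 0.2420/√(1 − 0.0586) = 1.567.
x_n/x₀ = e^(−nδ) ≤ 0.01; take ln: n ≥ ln(1/0.01)/δ = 4.605/1.567 = 2.939.
So 3 complete cycles are required.

3 cycles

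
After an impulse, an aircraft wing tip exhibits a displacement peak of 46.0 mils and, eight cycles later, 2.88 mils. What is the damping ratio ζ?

0.0550

Logarithmic decrement δ = (1/n)·ln(x₀/x_n) = (1/8)·ln(46.0/2.88) = (1/8)·ln(15.97) = 0.3464.
ζ = δ/√(4π² + δ²) = 0.3464/√(39.48 + 0.120) = 0.3464/6.293 = 0.05504.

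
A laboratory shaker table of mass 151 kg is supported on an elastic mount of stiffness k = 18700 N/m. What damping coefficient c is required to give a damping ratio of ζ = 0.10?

c_c = 2√(k·m) = 2√(18700 × 151) = 3361 N·s/m.
c = ζ·c_c = 0.10 × 3361 = 336.1 N·s/m.

336 N·s/m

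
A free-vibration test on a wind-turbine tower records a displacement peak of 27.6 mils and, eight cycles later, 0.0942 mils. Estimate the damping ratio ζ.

Logarithmic decrement δ = (1/n)·ln(x₀/x_n) = (1/8)·ln(27.6/0.0942) = (1/8)·ln(293.0) = 0.7100.
ζ = δ/√(4π² + δ²) = 0.7100/√(39.48 + 0.504) = 0.7100/6.323 = 0.1123.

0.112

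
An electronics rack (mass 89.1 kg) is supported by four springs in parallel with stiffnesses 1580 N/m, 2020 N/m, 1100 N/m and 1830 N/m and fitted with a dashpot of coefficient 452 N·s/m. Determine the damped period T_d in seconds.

0.768 s

Parallel springs add: k_eq = 1580 + 2020 + 1100 + 1830 = 6530 N/m.
ω_n = √(k_eq/m) = √(6530/89.1) = 8.561 rad/s.
Critical damping c_c = 2√(k_eq·m) = 2√(6530 × 89.1) = 1526 N·s/m, so ζ = c/c_c = 452/1526 = 0.2963.
ω_d = ω_n√(1 − ζ²) = 8.561 × √(1 − 0.0878) = 8.176 rad/s.
T_d = 2π/ω_d = 0.7684 s.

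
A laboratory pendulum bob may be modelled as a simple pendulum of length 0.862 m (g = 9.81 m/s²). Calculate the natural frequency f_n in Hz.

For a simple pendulum ω_n = √(g/L) = √(9.81/0.862) = √11.38 = 3.374 rad/s.
f_n = ω_n/(2π) = 3.374/6.283 = 0.5369 Hz.

0.537 Hz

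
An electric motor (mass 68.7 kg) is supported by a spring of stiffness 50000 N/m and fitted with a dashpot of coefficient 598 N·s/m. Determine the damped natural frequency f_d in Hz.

ω_n = √(k/m) = √(50000/68.7) = 26.98 rad/s.
Critical damping c_c = 2√(k·m) = 2√(50000 × 68.7) = 3707 N·s/m, so ζ = c/c_c = 598/3707 = 0.1613.
ω_d = ω_n√(1 − ζ²) = 26.98 × √(1 − 0.0260) = 26.62 rad/s.
f_d = ω_d/(2π) = 4.237 Hz.

4.24 Hz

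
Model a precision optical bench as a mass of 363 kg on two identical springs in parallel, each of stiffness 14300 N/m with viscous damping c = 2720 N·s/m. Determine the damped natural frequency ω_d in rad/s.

8.05 rad/s

Parallel springs add: k_eq = 2 × 14300 = 28600 N/m.
ω_n = √(k_eq/m) = √(28600/363) = 8.876 rad/s.
Critical damping c_c = 2√(k_eq·m) = 2√(28600 × 363) = 6444 N·s/m, so ζ = c/c_c = 2720/6444 = 0.4221.
ω_d = ω_n√(1 − ζ²) = 8.876 × √(1 − 0.178) = 8.047 rad/s.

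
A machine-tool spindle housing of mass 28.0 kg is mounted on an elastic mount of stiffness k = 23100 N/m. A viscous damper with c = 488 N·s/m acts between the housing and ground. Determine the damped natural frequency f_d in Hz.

ω_n = √(k/m) = √(23100/28.0) = 28.72 rad/s.
Critical damping c_c = 2√(k·m) = 2√(23100 × 28.0) = 1608 N·s/m, so ζ = c/c_c = 488/1608 = 0.3034.
ω_d = ω_n√(1 − ζ²) = 28.72 × √(1 − 0.0920) = 27.37 rad/s.
f_d = ω_d/(2π) = 4.356 Hz.

4.36 Hz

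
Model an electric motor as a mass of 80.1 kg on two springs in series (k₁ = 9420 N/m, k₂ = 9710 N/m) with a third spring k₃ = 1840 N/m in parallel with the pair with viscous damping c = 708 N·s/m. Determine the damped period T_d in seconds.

Series pair: k_s = k₁k₂/(k₁+k₂) = (9420)(9710)/(9420 + 9710) = 4781 N/m. In parallel with k₃: k_eq = 4781 + 1840 = 6621 N/m.
ω_n = √(k_eq/m) = √(6621/80.1) = 9.092 rad/s.
Critical damping c_c = 2√(k_eq·m) = 2√(6621 × 80.1) = 1457 N·s/m, so ζ = c/c_c = 708/1457 = 0.4861.
ω_d = ω_n√(1 − ζ²) = 9.092 × √(1 − 0.236) = 7.946 rad/s.
T_d = 2π/ω_d = 0.7908 s.

0.791 s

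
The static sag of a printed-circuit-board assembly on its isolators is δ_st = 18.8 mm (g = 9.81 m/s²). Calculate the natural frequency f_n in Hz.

3.64 Hz

ω_n = √(g/δ_st) = √(9.81/0.0188) = √521.8 = 22.84 rad/s.
f_n = ω_n/(2π) = 22.84/6.283 = 3.636 Hz.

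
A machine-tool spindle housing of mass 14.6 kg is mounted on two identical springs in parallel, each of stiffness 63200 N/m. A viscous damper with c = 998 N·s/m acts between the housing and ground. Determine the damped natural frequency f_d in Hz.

13.8 Hz

Parallel springs add: k_eq = 2 × 63200 = 126400 N/m.
ω_n = √(k_eq/m) = √(126400/14.6) = 93.05 rad/s.
Critical damping c_c = 2√(k_eq·m) = 2√(126400 × 14.6) = 2717 N·s/m, so ζ = c/c_c = 998/2717 = 0.3673.
ω_d = ω_n√(1 − ζ²) = 93.05 × √(1 − 0.135) = 86.54 rad/s.
f_d = ω_d/(2π) = 13.77 Hz.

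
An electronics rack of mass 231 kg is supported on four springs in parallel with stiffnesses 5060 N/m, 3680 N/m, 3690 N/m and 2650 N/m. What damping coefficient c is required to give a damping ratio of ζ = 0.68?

2540 N·s/m

Parallel springs add: k_eq = 5060 + 3680 + 3690 + 2650 = 15080 N/m.
c_c = 2√(k_eq·m) = 2√(15080 × 231) = 3733 N·s/m.
c = ζ·c_c = 0.68 × 3733 = 2538 N·s/m.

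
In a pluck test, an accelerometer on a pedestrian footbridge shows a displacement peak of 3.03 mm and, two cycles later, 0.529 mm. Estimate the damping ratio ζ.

Logarithmic decrement δ = (1/n)·ln(x₀/x_n) = (1/2)·ln(3.03/0.529) = (1/2)·ln(5.728) = 0.8727.
ζ = δ/√(4π² + δ²) = 0.8727/√(39.48 + 0.762) = 0.8727/6.343 = 0.1376.

0.138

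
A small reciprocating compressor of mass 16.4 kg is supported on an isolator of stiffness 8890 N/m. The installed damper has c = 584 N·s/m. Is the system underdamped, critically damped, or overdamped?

c_c = 2√(k·m) = 763.7 N·s/m; ζ = c/c_c = 584/763.7 = 0.765.
Since ζ < 1 the system is underdamped.

underdamped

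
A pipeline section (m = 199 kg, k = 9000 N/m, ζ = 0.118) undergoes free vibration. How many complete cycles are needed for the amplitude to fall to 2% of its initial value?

Logarithmic decrement δ = 2πζ/√(1 − ζ²) = 2π × 0.1180/√(1 − 0.0139) = 0.7466.
x_n/x₀ = e^(−nδ) ≤ 0.02; take ln: n ≥ ln(1/0.02)/δ = 3.912/0.7466 = 5.240.
So 6 complete cycles are required.

6 cycles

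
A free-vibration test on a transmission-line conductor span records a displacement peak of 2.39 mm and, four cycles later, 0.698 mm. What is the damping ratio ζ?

0.0489

Logarithmic decrement δ = (1/n)·ln(x₀/x_n) = (1/4)·ln(2.39/0.698) = (1/4)·ln(3.424) = 0.3077.
ζ = δ/√(4π² + δ²) = 0.3077/√(39.48 + 0.0947) = 0.3077/6.291 = 0.04891.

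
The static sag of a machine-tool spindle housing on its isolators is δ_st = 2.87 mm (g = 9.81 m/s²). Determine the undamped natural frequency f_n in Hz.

ω_n = √(g/δ_st) = √(9.81/0.00287) = √3418 = 58.46 rad/s.
f_n = ω_n/(2π) = 58.46/6.283 = 9.305 Hz.

9.30 Hz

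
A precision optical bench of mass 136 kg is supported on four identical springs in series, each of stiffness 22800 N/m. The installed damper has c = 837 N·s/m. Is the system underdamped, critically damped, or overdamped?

underdamped

Series springs: 1/k_eq = 4/22800, so k_eq = 22800/4 = 5700 N/m.
c_c = 2√(k_eq·m) = 1761 N·s/m; ζ = c/c_c = 837/1761 = 0.475.
Since ζ < 1 the system is underdamped.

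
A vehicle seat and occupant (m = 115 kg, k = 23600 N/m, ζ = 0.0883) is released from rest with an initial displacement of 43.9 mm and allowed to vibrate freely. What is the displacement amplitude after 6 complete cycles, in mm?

Logarithmic decrement δ = 2πζ/√(1 − ζ²) = 2π × 0.08830/√(1 − 0.00780) = 0.5570.
After n cycles, x_n/x₀ = e^(−nδ), so x_6 = 43.9 × e^(−6 × 0.5570) = 43.9 × 0.03537 = 1.553 mm.

1.55 mm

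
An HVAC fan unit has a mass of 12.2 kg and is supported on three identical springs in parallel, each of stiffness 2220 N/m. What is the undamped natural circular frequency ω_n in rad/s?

Parallel springs add: k_eq = 3 × 2220 = 6660 N/m.
ω_n = √(k_eq/m) = √(6660/12.2) = √545.9 = 23.36 rad/s.

23.4 rad/s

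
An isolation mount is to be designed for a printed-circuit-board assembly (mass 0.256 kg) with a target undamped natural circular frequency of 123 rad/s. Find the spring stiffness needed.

k = m·ω_n² = 0.256 × 123.0² = 0.256 × 15130 = 3873 N/m.

3870 N/m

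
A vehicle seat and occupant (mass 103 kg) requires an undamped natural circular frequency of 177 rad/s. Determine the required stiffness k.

3230000 N/m

k = m·ω_n² = 103 × 177.0² = 103 × 31330 = 3227000 N/m.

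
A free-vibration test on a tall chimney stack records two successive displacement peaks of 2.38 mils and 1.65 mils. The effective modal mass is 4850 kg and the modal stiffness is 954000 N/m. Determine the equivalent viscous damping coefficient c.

7920 N·s/m

Logarithmic decrement δ = (1/n)·ln(x₀/x_n) = (1/1)·ln(2.38/1.65) = (1/1)·ln(1.442) = 0.3663.
ζ = δ/√(4π² + δ²) = 0.3663/√(39.48 + 0.134) = 0.3663/6.294 = 0.05820.
c = ζ · 2√(km) = 0.05820 × 2√(954000 × 4850) = 0.05820 × 136000 = 7918 N·s/m.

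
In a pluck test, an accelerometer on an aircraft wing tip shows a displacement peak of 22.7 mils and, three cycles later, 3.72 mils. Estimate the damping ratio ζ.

0.0955

Logarithmic decrement δ = (1/n)·ln(x₀/x_n) = (1/3)·ln(22.7/3.72) = (1/3)·ln(6.102) = 0.6029.
ζ = δ/√(4π² + δ²) = 0.6029/√(39.48 + 0.363) = 0.6029/6.312 = 0.09551.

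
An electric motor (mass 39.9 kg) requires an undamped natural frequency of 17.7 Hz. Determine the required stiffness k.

ω_n = 2πf_n = 2π × 17.7 = 111.2 rad/s.
k = m·ω_n² = 39.9 × 111.2² = 39.9 × 12370 = 493500 N/m.

493000 N/m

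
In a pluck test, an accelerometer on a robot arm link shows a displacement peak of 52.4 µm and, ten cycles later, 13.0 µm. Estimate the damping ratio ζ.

0.0222

Logarithmic decrement δ = (1/n)·ln(x₀/x_n) = (1/10)·ln(52.4/13.0) = (1/10)·ln(4.031) = 0.1394.
ζ = δ/√(4π² + δ²) = 0.1394/√(39.48 + 0.0194) = 0.1394/6.285 = 0.02218.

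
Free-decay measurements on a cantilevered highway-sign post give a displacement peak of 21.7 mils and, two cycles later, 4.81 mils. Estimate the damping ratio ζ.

Logarithmic decrement δ = (1/n)·ln(x₀/x_n) = (1/2)·ln(21.7/4.81) = (1/2)·ln(4.511) = 0.7533.
ζ = δ/√(4π² + δ²) = 0.7533/√(39.48 + 0.567) = 0.7533/6.328 = 0.1190.

0.119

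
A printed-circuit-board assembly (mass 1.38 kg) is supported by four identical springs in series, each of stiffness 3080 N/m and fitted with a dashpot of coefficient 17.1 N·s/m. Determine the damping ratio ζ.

0.262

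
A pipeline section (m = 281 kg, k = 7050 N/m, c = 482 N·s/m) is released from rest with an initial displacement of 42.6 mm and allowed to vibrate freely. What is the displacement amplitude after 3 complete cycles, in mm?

1.61 mm

ζ = c/(2√(km)) = 482/(2√(7050 × 281)) = 482/2815 = 0.1712.
Logarithmic decrement δ = 2πζ/√(1 − ζ²) = 2π × 0.1712/√(1 − 0.0293) = 1.092.
After n cycles, x_n/x₀ = e^(−nδ), so x_3 = 42.6 × e^(−3 × 1.092) = 42.6 × 0.03778 = 1.610 mm.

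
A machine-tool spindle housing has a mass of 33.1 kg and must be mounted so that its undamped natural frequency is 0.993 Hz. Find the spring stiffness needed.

ω_n = 2πf_n = 2π × 0.993 = 6.239 rad/s.
k = m·ω_n² = 33.1 × 6.239² = 33.1 × 38.93 = 1289 N/m.

1290 N/m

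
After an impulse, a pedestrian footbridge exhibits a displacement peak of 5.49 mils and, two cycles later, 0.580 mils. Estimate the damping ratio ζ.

Logarithmic decrement δ = (1/n)·ln(x₀/x_n) = (1/2)·ln(5.49/0.580) = (1/2)·ln(9.466) = 1.124.
ζ = δ/√(4π² + δ²) = 1.124/√(39.48 + 1.26) = 1.124/6.383 = 0.1761.

0.176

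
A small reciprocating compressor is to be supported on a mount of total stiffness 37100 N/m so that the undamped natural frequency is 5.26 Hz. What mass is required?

34.0 kg

ω_n = 2πf_n = 2π × 5.26 = 33.05 rad/s.
m = k/ω_n² = 37100/33.05² = 37100/1092 = 33.97 kg.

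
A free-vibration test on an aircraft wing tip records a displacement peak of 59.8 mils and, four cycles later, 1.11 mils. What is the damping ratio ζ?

0.157

Logarithmic decrement δ = (1/n)·ln(x₀/x_n) = (1/4)·ln(59.8/1.11) = (1/4)·ln(53.87) = 0.9967.
ζ = δ/√(4π² + δ²) = 0.9967/√(39.48 + 0.993) = 0.9967/6.362 = 0.1567.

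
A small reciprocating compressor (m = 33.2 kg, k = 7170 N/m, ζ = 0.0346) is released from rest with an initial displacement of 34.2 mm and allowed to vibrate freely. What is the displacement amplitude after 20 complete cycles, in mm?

0.441 mm

Logarithmic decrement δ = 2πζ/√(1 − ζ²) = 2π × 0.03460/√(1 − 0.00120) = 0.2175.
After n cycles, x_n/x₀ = e^(−nδ), so x_20 = 34.2 × e^(−20 × 0.2175) = 34.2 × 0.01290 = 0.4412 mm.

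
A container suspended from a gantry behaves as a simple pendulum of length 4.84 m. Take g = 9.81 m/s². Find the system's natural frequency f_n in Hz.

For a simple pendulum ω_n = √(g/L) = √(9.81/4.84) = √2.027 = 1.424 rad/s.
f_n = ω_n/(2π) = 1.424/6.283 = 0.2266 Hz.

0.227 Hz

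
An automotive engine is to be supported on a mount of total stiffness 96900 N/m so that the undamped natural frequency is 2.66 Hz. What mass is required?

ω_n = 2πf_n = 2π × 2.66 = 16.71 rad/s.
m = k/ω_n² = 96900/16.71² = 96900/279.3 = 346.9 kg.

347 kg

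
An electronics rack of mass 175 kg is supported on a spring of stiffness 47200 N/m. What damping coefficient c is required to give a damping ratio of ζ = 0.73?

4200 N·s/m

c_c = 2√(k·m) = 2√(47200 × 175) = 5748 N·s/m.
c = ζ·c_c = 0.73 × 5748 = 4196 N·s/m.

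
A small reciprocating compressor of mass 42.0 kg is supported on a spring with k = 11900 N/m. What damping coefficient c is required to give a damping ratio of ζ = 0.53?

c_c = 2√(k·m) = 2√(11900 × 42.0) = 1414 N·s/m.
c = ζ·c_c = 0.53 × 1414 = 749.4 N·s/m.

749 N·s/m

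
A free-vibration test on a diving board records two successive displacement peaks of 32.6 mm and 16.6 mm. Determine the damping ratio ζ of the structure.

0.107

Logarithmic decrement δ = (1/n)·ln(x₀/x_n) = (1/1)·ln(32.6/16.6) = (1/1)·ln(1.964) = 0.6749.
ζ = δ/√(4π² + δ²) = 0.6749/√(39.48 + 0.456) = 0.6749/6.319 = 0.1068.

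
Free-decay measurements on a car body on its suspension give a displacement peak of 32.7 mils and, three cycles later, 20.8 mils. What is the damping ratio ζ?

Logarithmic decrement δ = (1/n)·ln(x₀/x_n) = (1/3)·ln(32.7/20.8) = (1/3)·ln(1.572) = 0.1508.
ζ = δ/√(4π² + δ²) = 0.1508/√(39.48 + 0.0227) = 0.1508/6.285 = 0.02399.

0.0240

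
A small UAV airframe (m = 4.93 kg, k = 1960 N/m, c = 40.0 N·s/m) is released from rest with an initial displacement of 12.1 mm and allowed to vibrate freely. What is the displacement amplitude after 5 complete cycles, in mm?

0.0177 mm

ζ = c/(2√(km)) = 40.0/(2√(1960 × 4.93)) = 40.0/196.6 = 0.2035.
Logarithmic decrement δ = 2πζ/√(1 − ζ²) = 2π × 0.2035/√(1 − 0.0414) = 1.306.
After n cycles, x_n/x₀ = e^(−nδ), so x_5 = 12.1 × e^(−5 × 1.306) = 12.1 × 0.001461 = 0.01768 mm.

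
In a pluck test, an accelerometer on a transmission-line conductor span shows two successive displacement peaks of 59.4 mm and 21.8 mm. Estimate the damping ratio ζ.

Logarithmic decrement δ = (1/n)·ln(x₀/x_n) = (1/1)·ln(59.4/21.8) = (1/1)·ln(2.725) = 1.002.
ζ = δ/√(4π² + δ²) = 1.002/√(39.48 + 1.00) = 1.002/6.363 = 0.1575.

0.158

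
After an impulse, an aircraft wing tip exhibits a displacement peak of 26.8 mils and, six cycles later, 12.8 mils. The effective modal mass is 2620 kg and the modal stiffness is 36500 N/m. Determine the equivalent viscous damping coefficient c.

383 N·s/m

Logarithmic decrement δ = (1/n)·ln(x₀/x_n) = (1/6)·ln(26.8/12.8) = (1/6)·ln(2.094) = 0.1232.
ζ = δ/√(4π² + δ²) = 0.1232/√(39.48 + 0.0152) = 0.1232/6.284 = 0.01960.
c = ζ · 2√(km) = 0.01960 × 2√(36500 × 2620) = 0.01960 × 19560 = 383.3 N·s/m.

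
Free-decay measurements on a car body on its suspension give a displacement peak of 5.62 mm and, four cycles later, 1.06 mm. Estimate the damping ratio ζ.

0.0662

Logarithmic decrement δ = (1/n)·ln(x₀/x_n) = (1/4)·ln(5.62/1.06) = (1/4)·ln(5.302) = 0.4170.
ζ = δ/√(4π² + δ²) = 0.4170/√(39.48 + 0.174) = 0.4170/6.297 = 0.06622.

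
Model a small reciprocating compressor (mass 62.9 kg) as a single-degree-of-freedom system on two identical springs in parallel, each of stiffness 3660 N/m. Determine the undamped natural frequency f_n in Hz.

1.72 Hz

Parallel springs add: k_eq = 2 × 3660 = 7320 N/m.
ω_n = √(k_eq/m) = √(7320/62.9) = √116.4 = 10.79 rad/s.
f_n = ω_n/(2π) = 10.79/6.283 = 1.717 Hz.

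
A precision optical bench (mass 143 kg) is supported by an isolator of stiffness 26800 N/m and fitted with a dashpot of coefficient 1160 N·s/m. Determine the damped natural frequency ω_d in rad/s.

ω_n = √(k/m) = √(26800/143) = 13.69 rad/s.
Critical damping c_c = 2√(k·m) = 2√(26800 × 143) = 3915 N·s/m, so ζ = c/c_c = 1160/3915 = 0.2963.
ω_d = ω_n√(1 − ζ²) = 13.69 × √(1 − 0.0878) = 13.08 rad/s.

13.1 rad/s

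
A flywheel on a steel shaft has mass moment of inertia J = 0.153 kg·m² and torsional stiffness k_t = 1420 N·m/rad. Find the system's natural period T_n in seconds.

0.0652 s

ω_n = √(k_t/J) = √(1420/0.153) = √9281 = 96.34 rad/s.
T_n = 2π/ω_n = 6.283/96.34 = 0.06522 s.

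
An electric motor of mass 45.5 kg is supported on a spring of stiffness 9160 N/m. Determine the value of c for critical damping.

c_c = 2√(k·m) = 2√(9160 × 45.5) = 2 × 645.6 = 1291 N·s/m.

1290 N·s/m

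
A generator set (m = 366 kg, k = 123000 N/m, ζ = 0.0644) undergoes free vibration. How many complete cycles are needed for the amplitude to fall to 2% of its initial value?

10 cycles

Logarithmic decrement δ = 2πζ/√(1 − ζ²) = 2π × 0.06440/√(1 − 0.00415) = 0.4055.
x_n/x₀ = e^(−nδ) ≤ 0.02; take ln: n ≥ ln(1/0.02)/δ = 3.912/0.4055 = 9.648.
So 10 complete cycles are required.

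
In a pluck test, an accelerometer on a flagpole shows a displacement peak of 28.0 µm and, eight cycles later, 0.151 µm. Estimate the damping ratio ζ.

Logarithmic decrement δ = (1/n)·ln(x₀/x_n) = (1/8)·ln(28.0/0.151) = (1/8)·ln(185.4) = 0.6528.
ζ = δ/√(4π² + δ²) = 0.6528/√(39.48 + 0.426) = 0.6528/6.317 = 0.1033.

0.103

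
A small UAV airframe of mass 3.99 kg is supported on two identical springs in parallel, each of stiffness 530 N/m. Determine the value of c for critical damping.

Parallel springs add: k_eq = 2 × 530 = 1060 N/m.
c_c = 2√(k_eq·m) = 2√(1060 × 3.99) = 2 × 65.03 = 130.1 N·s/m.

130 N·s/m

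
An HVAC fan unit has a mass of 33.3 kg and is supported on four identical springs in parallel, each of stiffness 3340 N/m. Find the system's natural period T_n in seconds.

0.314 s

Parallel springs add: k_eq = 4 × 3340 = 13360 N/m.
ω_n = √(k_eq/m) = √(13360/33.3) = √401.2 = 20.03 rad/s.
T_n = 2π/ω_n = 6.283/20.03 = 0.3137 s.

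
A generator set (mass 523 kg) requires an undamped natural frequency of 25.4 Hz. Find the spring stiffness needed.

ω_n = 2πf_n = 2π × 25.4 = 159.6 rad/s.
k = m·ω_n² = 523 × 159.6² = 523 × 25470 = 13320000 N/m.

13300000 N/m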